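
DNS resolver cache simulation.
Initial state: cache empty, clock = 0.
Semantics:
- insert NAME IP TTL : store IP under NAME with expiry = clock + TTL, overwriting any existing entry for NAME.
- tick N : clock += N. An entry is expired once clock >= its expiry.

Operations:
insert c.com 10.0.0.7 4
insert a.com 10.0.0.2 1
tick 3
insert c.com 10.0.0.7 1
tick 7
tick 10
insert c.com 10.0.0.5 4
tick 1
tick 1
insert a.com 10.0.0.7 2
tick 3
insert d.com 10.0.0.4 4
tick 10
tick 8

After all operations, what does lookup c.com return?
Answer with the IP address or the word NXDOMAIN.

Op 1: insert c.com -> 10.0.0.7 (expiry=0+4=4). clock=0
Op 2: insert a.com -> 10.0.0.2 (expiry=0+1=1). clock=0
Op 3: tick 3 -> clock=3. purged={a.com}
Op 4: insert c.com -> 10.0.0.7 (expiry=3+1=4). clock=3
Op 5: tick 7 -> clock=10. purged={c.com}
Op 6: tick 10 -> clock=20.
Op 7: insert c.com -> 10.0.0.5 (expiry=20+4=24). clock=20
Op 8: tick 1 -> clock=21.
Op 9: tick 1 -> clock=22.
Op 10: insert a.com -> 10.0.0.7 (expiry=22+2=24). clock=22
Op 11: tick 3 -> clock=25. purged={a.com,c.com}
Op 12: insert d.com -> 10.0.0.4 (expiry=25+4=29). clock=25
Op 13: tick 10 -> clock=35. purged={d.com}
Op 14: tick 8 -> clock=43.
lookup c.com: not in cache (expired or never inserted)

Answer: NXDOMAIN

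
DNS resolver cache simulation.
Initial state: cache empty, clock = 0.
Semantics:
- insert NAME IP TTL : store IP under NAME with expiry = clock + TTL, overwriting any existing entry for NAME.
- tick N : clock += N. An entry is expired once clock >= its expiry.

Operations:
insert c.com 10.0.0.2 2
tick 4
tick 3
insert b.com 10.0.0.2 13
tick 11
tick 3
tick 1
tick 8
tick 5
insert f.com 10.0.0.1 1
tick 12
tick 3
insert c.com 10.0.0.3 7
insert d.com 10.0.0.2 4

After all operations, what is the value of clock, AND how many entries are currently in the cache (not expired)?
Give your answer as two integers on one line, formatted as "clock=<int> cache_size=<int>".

Op 1: insert c.com -> 10.0.0.2 (expiry=0+2=2). clock=0
Op 2: tick 4 -> clock=4. purged={c.com}
Op 3: tick 3 -> clock=7.
Op 4: insert b.com -> 10.0.0.2 (expiry=7+13=20). clock=7
Op 5: tick 11 -> clock=18.
Op 6: tick 3 -> clock=21. purged={b.com}
Op 7: tick 1 -> clock=22.
Op 8: tick 8 -> clock=30.
Op 9: tick 5 -> clock=35.
Op 10: insert f.com -> 10.0.0.1 (expiry=35+1=36). clock=35
Op 11: tick 12 -> clock=47. purged={f.com}
Op 12: tick 3 -> clock=50.
Op 13: insert c.com -> 10.0.0.3 (expiry=50+7=57). clock=50
Op 14: insert d.com -> 10.0.0.2 (expiry=50+4=54). clock=50
Final clock = 50
Final cache (unexpired): {c.com,d.com} -> size=2

Answer: clock=50 cache_size=2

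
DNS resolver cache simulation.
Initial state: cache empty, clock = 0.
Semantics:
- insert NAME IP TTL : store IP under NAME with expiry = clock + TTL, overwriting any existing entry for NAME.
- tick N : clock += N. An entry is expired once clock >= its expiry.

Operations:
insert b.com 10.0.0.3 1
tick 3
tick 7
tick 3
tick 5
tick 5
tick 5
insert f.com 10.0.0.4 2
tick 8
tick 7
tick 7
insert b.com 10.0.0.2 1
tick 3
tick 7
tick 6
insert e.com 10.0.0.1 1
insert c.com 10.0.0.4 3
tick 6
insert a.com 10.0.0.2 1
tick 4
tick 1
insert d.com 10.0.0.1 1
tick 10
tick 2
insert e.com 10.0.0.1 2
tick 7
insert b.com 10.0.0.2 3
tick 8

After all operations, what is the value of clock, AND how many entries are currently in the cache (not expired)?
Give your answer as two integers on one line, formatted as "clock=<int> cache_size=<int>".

Answer: clock=104 cache_size=0

Derivation:
Op 1: insert b.com -> 10.0.0.3 (expiry=0+1=1). clock=0
Op 2: tick 3 -> clock=3. purged={b.com}
Op 3: tick 7 -> clock=10.
Op 4: tick 3 -> clock=13.
Op 5: tick 5 -> clock=18.
Op 6: tick 5 -> clock=23.
Op 7: tick 5 -> clock=28.
Op 8: insert f.com -> 10.0.0.4 (expiry=28+2=30). clock=28
Op 9: tick 8 -> clock=36. purged={f.com}
Op 10: tick 7 -> clock=43.
Op 11: tick 7 -> clock=50.
Op 12: insert b.com -> 10.0.0.2 (expiry=50+1=51). clock=50
Op 13: tick 3 -> clock=53. purged={b.com}
Op 14: tick 7 -> clock=60.
Op 15: tick 6 -> clock=66.
Op 16: insert e.com -> 10.0.0.1 (expiry=66+1=67). clock=66
Op 17: insert c.com -> 10.0.0.4 (expiry=66+3=69). clock=66
Op 18: tick 6 -> clock=72. purged={c.com,e.com}
Op 19: insert a.com -> 10.0.0.2 (expiry=72+1=73). clock=72
Op 20: tick 4 -> clock=76. purged={a.com}
Op 21: tick 1 -> clock=77.
Op 22: insert d.com -> 10.0.0.1 (expiry=77+1=78). clock=77
Op 23: tick 10 -> clock=87. purged={d.com}
Op 24: tick 2 -> clock=89.
Op 25: insert e.com -> 10.0.0.1 (expiry=89+2=91). clock=89
Op 26: tick 7 -> clock=96. purged={e.com}
Op 27: insert b.com -> 10.0.0.2 (expiry=96+3=99). clock=96
Op 28: tick 8 -> clock=104. purged={b.com}
Final clock = 104
Final cache (unexpired): {} -> size=0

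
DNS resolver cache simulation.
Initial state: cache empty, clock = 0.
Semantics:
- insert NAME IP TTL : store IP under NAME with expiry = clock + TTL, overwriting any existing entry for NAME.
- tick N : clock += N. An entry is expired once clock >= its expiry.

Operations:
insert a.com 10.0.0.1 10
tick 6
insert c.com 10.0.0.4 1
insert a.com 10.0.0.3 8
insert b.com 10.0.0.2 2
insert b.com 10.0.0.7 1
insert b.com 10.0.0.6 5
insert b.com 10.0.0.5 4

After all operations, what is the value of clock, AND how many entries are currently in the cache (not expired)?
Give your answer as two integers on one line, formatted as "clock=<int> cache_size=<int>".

Answer: clock=6 cache_size=3

Derivation:
Op 1: insert a.com -> 10.0.0.1 (expiry=0+10=10). clock=0
Op 2: tick 6 -> clock=6.
Op 3: insert c.com -> 10.0.0.4 (expiry=6+1=7). clock=6
Op 4: insert a.com -> 10.0.0.3 (expiry=6+8=14). clock=6
Op 5: insert b.com -> 10.0.0.2 (expiry=6+2=8). clock=6
Op 6: insert b.com -> 10.0.0.7 (expiry=6+1=7). clock=6
Op 7: insert b.com -> 10.0.0.6 (expiry=6+5=11). clock=6
Op 8: insert b.com -> 10.0.0.5 (expiry=6+4=10). clock=6
Final clock = 6
Final cache (unexpired): {a.com,b.com,c.com} -> size=3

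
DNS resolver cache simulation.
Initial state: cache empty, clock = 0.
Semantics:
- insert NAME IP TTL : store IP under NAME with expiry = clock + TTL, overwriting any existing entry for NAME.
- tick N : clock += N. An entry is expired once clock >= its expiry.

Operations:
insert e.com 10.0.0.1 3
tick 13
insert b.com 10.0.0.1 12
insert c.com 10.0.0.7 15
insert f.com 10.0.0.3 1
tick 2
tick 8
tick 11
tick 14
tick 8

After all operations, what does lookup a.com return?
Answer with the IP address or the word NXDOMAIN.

Op 1: insert e.com -> 10.0.0.1 (expiry=0+3=3). clock=0
Op 2: tick 13 -> clock=13. purged={e.com}
Op 3: insert b.com -> 10.0.0.1 (expiry=13+12=25). clock=13
Op 4: insert c.com -> 10.0.0.7 (expiry=13+15=28). clock=13
Op 5: insert f.com -> 10.0.0.3 (expiry=13+1=14). clock=13
Op 6: tick 2 -> clock=15. purged={f.com}
Op 7: tick 8 -> clock=23.
Op 8: tick 11 -> clock=34. purged={b.com,c.com}
Op 9: tick 14 -> clock=48.
Op 10: tick 8 -> clock=56.
lookup a.com: not in cache (expired or never inserted)

Answer: NXDOMAIN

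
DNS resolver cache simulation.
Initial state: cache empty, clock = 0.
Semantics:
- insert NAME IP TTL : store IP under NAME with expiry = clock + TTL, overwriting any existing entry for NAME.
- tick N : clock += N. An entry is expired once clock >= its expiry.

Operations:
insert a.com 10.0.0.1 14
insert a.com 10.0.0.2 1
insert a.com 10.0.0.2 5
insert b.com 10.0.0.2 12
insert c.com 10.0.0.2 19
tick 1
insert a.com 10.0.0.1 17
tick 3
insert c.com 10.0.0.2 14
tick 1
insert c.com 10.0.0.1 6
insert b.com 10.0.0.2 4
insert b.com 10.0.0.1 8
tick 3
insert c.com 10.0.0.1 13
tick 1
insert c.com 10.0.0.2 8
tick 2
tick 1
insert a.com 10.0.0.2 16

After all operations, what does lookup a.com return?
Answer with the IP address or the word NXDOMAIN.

Answer: 10.0.0.2

Derivation:
Op 1: insert a.com -> 10.0.0.1 (expiry=0+14=14). clock=0
Op 2: insert a.com -> 10.0.0.2 (expiry=0+1=1). clock=0
Op 3: insert a.com -> 10.0.0.2 (expiry=0+5=5). clock=0
Op 4: insert b.com -> 10.0.0.2 (expiry=0+12=12). clock=0
Op 5: insert c.com -> 10.0.0.2 (expiry=0+19=19). clock=0
Op 6: tick 1 -> clock=1.
Op 7: insert a.com -> 10.0.0.1 (expiry=1+17=18). clock=1
Op 8: tick 3 -> clock=4.
Op 9: insert c.com -> 10.0.0.2 (expiry=4+14=18). clock=4
Op 10: tick 1 -> clock=5.
Op 11: insert c.com -> 10.0.0.1 (expiry=5+6=11). clock=5
Op 12: insert b.com -> 10.0.0.2 (expiry=5+4=9). clock=5
Op 13: insert b.com -> 10.0.0.1 (expiry=5+8=13). clock=5
Op 14: tick 3 -> clock=8.
Op 15: insert c.com -> 10.0.0.1 (expiry=8+13=21). clock=8
Op 16: tick 1 -> clock=9.
Op 17: insert c.com -> 10.0.0.2 (expiry=9+8=17). clock=9
Op 18: tick 2 -> clock=11.
Op 19: tick 1 -> clock=12.
Op 20: insert a.com -> 10.0.0.2 (expiry=12+16=28). clock=12
lookup a.com: present, ip=10.0.0.2 expiry=28 > clock=12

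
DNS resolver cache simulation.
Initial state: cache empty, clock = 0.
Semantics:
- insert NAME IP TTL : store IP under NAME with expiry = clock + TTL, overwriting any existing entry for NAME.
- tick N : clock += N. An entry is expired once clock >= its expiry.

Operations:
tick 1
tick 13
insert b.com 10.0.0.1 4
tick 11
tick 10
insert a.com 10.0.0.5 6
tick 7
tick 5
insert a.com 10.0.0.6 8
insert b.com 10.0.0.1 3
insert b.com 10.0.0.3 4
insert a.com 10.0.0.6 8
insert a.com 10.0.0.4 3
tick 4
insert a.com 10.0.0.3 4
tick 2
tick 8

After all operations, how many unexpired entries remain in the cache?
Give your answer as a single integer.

Op 1: tick 1 -> clock=1.
Op 2: tick 13 -> clock=14.
Op 3: insert b.com -> 10.0.0.1 (expiry=14+4=18). clock=14
Op 4: tick 11 -> clock=25. purged={b.com}
Op 5: tick 10 -> clock=35.
Op 6: insert a.com -> 10.0.0.5 (expiry=35+6=41). clock=35
Op 7: tick 7 -> clock=42. purged={a.com}
Op 8: tick 5 -> clock=47.
Op 9: insert a.com -> 10.0.0.6 (expiry=47+8=55). clock=47
Op 10: insert b.com -> 10.0.0.1 (expiry=47+3=50). clock=47
Op 11: insert b.com -> 10.0.0.3 (expiry=47+4=51). clock=47
Op 12: insert a.com -> 10.0.0.6 (expiry=47+8=55). clock=47
Op 13: insert a.com -> 10.0.0.4 (expiry=47+3=50). clock=47
Op 14: tick 4 -> clock=51. purged={a.com,b.com}
Op 15: insert a.com -> 10.0.0.3 (expiry=51+4=55). clock=51
Op 16: tick 2 -> clock=53.
Op 17: tick 8 -> clock=61. purged={a.com}
Final cache (unexpired): {} -> size=0

Answer: 0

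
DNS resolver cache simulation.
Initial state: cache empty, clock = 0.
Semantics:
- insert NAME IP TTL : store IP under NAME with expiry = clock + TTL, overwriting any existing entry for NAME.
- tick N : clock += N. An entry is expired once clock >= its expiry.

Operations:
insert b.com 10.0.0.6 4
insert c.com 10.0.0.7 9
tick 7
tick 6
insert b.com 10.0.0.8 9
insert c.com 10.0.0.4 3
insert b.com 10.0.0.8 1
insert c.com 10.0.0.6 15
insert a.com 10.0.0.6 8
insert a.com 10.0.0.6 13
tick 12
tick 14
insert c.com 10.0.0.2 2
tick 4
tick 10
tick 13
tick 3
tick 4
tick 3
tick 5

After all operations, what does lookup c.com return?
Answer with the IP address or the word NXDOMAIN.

Op 1: insert b.com -> 10.0.0.6 (expiry=0+4=4). clock=0
Op 2: insert c.com -> 10.0.0.7 (expiry=0+9=9). clock=0
Op 3: tick 7 -> clock=7. purged={b.com}
Op 4: tick 6 -> clock=13. purged={c.com}
Op 5: insert b.com -> 10.0.0.8 (expiry=13+9=22). clock=13
Op 6: insert c.com -> 10.0.0.4 (expiry=13+3=16). clock=13
Op 7: insert b.com -> 10.0.0.8 (expiry=13+1=14). clock=13
Op 8: insert c.com -> 10.0.0.6 (expiry=13+15=28). clock=13
Op 9: insert a.com -> 10.0.0.6 (expiry=13+8=21). clock=13
Op 10: insert a.com -> 10.0.0.6 (expiry=13+13=26). clock=13
Op 11: tick 12 -> clock=25. purged={b.com}
Op 12: tick 14 -> clock=39. purged={a.com,c.com}
Op 13: insert c.com -> 10.0.0.2 (expiry=39+2=41). clock=39
Op 14: tick 4 -> clock=43. purged={c.com}
Op 15: tick 10 -> clock=53.
Op 16: tick 13 -> clock=66.
Op 17: tick 3 -> clock=69.
Op 18: tick 4 -> clock=73.
Op 19: tick 3 -> clock=76.
Op 20: tick 5 -> clock=81.
lookup c.com: not in cache (expired or never inserted)

Answer: NXDOMAIN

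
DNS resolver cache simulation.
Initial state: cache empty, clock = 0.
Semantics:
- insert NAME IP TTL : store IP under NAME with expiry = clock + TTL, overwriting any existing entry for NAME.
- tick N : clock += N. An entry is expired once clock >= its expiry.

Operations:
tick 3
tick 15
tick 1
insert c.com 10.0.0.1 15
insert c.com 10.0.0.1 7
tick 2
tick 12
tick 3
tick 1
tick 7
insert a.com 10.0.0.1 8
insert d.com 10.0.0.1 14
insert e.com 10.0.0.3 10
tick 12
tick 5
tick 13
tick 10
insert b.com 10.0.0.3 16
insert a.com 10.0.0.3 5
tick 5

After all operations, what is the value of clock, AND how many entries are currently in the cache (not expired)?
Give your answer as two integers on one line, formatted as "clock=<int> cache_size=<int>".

Answer: clock=89 cache_size=1

Derivation:
Op 1: tick 3 -> clock=3.
Op 2: tick 15 -> clock=18.
Op 3: tick 1 -> clock=19.
Op 4: insert c.com -> 10.0.0.1 (expiry=19+15=34). clock=19
Op 5: insert c.com -> 10.0.0.1 (expiry=19+7=26). clock=19
Op 6: tick 2 -> clock=21.
Op 7: tick 12 -> clock=33. purged={c.com}
Op 8: tick 3 -> clock=36.
Op 9: tick 1 -> clock=37.
Op 10: tick 7 -> clock=44.
Op 11: insert a.com -> 10.0.0.1 (expiry=44+8=52). clock=44
Op 12: insert d.com -> 10.0.0.1 (expiry=44+14=58). clock=44
Op 13: insert e.com -> 10.0.0.3 (expiry=44+10=54). clock=44
Op 14: tick 12 -> clock=56. purged={a.com,e.com}
Op 15: tick 5 -> clock=61. purged={d.com}
Op 16: tick 13 -> clock=74.
Op 17: tick 10 -> clock=84.
Op 18: insert b.com -> 10.0.0.3 (expiry=84+16=100). clock=84
Op 19: insert a.com -> 10.0.0.3 (expiry=84+5=89). clock=84
Op 20: tick 5 -> clock=89. purged={a.com}
Final clock = 89
Final cache (unexpired): {b.com} -> size=1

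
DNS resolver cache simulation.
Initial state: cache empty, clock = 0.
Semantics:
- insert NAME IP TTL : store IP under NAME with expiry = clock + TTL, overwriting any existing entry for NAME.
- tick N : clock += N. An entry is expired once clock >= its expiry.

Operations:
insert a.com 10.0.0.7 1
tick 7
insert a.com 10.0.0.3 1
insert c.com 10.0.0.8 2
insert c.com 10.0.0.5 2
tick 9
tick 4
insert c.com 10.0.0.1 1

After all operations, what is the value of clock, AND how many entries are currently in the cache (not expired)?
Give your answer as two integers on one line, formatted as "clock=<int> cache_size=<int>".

Op 1: insert a.com -> 10.0.0.7 (expiry=0+1=1). clock=0
Op 2: tick 7 -> clock=7. purged={a.com}
Op 3: insert a.com -> 10.0.0.3 (expiry=7+1=8). clock=7
Op 4: insert c.com -> 10.0.0.8 (expiry=7+2=9). clock=7
Op 5: insert c.com -> 10.0.0.5 (expiry=7+2=9). clock=7
Op 6: tick 9 -> clock=16. purged={a.com,c.com}
Op 7: tick 4 -> clock=20.
Op 8: insert c.com -> 10.0.0.1 (expiry=20+1=21). clock=20
Final clock = 20
Final cache (unexpired): {c.com} -> size=1

Answer: clock=20 cache_size=1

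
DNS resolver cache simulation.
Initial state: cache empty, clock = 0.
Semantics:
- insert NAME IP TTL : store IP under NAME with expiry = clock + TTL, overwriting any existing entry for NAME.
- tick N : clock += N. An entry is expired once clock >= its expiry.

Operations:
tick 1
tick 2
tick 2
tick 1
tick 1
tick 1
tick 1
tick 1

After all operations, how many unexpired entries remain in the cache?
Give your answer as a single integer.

Op 1: tick 1 -> clock=1.
Op 2: tick 2 -> clock=3.
Op 3: tick 2 -> clock=5.
Op 4: tick 1 -> clock=6.
Op 5: tick 1 -> clock=7.
Op 6: tick 1 -> clock=8.
Op 7: tick 1 -> clock=9.
Op 8: tick 1 -> clock=10.
Final cache (unexpired): {} -> size=0

Answer: 0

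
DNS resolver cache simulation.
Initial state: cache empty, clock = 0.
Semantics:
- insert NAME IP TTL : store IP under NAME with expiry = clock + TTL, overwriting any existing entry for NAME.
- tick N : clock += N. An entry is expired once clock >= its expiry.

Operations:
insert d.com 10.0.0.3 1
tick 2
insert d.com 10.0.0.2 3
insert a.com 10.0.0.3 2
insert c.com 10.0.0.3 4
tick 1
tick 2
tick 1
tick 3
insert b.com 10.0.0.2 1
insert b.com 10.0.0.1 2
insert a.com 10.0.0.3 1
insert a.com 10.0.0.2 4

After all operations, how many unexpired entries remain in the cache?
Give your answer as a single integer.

Answer: 2

Derivation:
Op 1: insert d.com -> 10.0.0.3 (expiry=0+1=1). clock=0
Op 2: tick 2 -> clock=2. purged={d.com}
Op 3: insert d.com -> 10.0.0.2 (expiry=2+3=5). clock=2
Op 4: insert a.com -> 10.0.0.3 (expiry=2+2=4). clock=2
Op 5: insert c.com -> 10.0.0.3 (expiry=2+4=6). clock=2
Op 6: tick 1 -> clock=3.
Op 7: tick 2 -> clock=5. purged={a.com,d.com}
Op 8: tick 1 -> clock=6. purged={c.com}
Op 9: tick 3 -> clock=9.
Op 10: insert b.com -> 10.0.0.2 (expiry=9+1=10). clock=9
Op 11: insert b.com -> 10.0.0.1 (expiry=9+2=11). clock=9
Op 12: insert a.com -> 10.0.0.3 (expiry=9+1=10). clock=9
Op 13: insert a.com -> 10.0.0.2 (expiry=9+4=13). clock=9
Final cache (unexpired): {a.com,b.com} -> size=2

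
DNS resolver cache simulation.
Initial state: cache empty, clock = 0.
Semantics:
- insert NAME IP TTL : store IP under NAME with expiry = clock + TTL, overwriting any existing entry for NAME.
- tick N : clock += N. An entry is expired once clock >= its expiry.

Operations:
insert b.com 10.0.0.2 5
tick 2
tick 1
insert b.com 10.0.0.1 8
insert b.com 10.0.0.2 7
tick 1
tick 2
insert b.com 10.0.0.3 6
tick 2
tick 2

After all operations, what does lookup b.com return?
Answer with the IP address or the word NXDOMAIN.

Answer: 10.0.0.3

Derivation:
Op 1: insert b.com -> 10.0.0.2 (expiry=0+5=5). clock=0
Op 2: tick 2 -> clock=2.
Op 3: tick 1 -> clock=3.
Op 4: insert b.com -> 10.0.0.1 (expiry=3+8=11). clock=3
Op 5: insert b.com -> 10.0.0.2 (expiry=3+7=10). clock=3
Op 6: tick 1 -> clock=4.
Op 7: tick 2 -> clock=6.
Op 8: insert b.com -> 10.0.0.3 (expiry=6+6=12). clock=6
Op 9: tick 2 -> clock=8.
Op 10: tick 2 -> clock=10.
lookup b.com: present, ip=10.0.0.3 expiry=12 > clock=10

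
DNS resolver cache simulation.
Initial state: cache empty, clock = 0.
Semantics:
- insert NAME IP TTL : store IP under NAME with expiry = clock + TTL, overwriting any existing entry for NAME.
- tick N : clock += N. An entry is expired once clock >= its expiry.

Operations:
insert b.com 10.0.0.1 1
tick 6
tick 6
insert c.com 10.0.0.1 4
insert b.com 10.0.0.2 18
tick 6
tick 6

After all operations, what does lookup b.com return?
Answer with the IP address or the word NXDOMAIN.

Op 1: insert b.com -> 10.0.0.1 (expiry=0+1=1). clock=0
Op 2: tick 6 -> clock=6. purged={b.com}
Op 3: tick 6 -> clock=12.
Op 4: insert c.com -> 10.0.0.1 (expiry=12+4=16). clock=12
Op 5: insert b.com -> 10.0.0.2 (expiry=12+18=30). clock=12
Op 6: tick 6 -> clock=18. purged={c.com}
Op 7: tick 6 -> clock=24.
lookup b.com: present, ip=10.0.0.2 expiry=30 > clock=24

Answer: 10.0.0.2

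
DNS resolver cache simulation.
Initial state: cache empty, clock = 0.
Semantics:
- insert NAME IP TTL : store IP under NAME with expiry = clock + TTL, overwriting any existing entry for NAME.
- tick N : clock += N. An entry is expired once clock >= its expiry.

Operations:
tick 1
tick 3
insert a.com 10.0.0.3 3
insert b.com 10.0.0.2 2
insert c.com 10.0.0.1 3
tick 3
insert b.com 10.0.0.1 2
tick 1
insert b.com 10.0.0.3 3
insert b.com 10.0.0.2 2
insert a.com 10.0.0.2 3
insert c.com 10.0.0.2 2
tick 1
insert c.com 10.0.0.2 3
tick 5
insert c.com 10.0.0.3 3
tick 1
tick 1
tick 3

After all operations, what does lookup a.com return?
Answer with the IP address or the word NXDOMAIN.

Answer: NXDOMAIN

Derivation:
Op 1: tick 1 -> clock=1.
Op 2: tick 3 -> clock=4.
Op 3: insert a.com -> 10.0.0.3 (expiry=4+3=7). clock=4
Op 4: insert b.com -> 10.0.0.2 (expiry=4+2=6). clock=4
Op 5: insert c.com -> 10.0.0.1 (expiry=4+3=7). clock=4
Op 6: tick 3 -> clock=7. purged={a.com,b.com,c.com}
Op 7: insert b.com -> 10.0.0.1 (expiry=7+2=9). clock=7
Op 8: tick 1 -> clock=8.
Op 9: insert b.com -> 10.0.0.3 (expiry=8+3=11). clock=8
Op 10: insert b.com -> 10.0.0.2 (expiry=8+2=10). clock=8
Op 11: insert a.com -> 10.0.0.2 (expiry=8+3=11). clock=8
Op 12: insert c.com -> 10.0.0.2 (expiry=8+2=10). clock=8
Op 13: tick 1 -> clock=9.
Op 14: insert c.com -> 10.0.0.2 (expiry=9+3=12). clock=9
Op 15: tick 5 -> clock=14. purged={a.com,b.com,c.com}
Op 16: insert c.com -> 10.0.0.3 (expiry=14+3=17). clock=14
Op 17: tick 1 -> clock=15.
Op 18: tick 1 -> clock=16.
Op 19: tick 3 -> clock=19. purged={c.com}
lookup a.com: not in cache (expired or never inserted)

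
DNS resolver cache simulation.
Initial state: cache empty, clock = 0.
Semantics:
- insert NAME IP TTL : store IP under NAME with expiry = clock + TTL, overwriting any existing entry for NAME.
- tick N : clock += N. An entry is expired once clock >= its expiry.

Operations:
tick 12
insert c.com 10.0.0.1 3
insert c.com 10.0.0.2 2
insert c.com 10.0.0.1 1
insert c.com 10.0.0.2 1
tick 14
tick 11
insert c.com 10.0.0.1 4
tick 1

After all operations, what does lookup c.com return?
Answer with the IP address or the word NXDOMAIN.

Op 1: tick 12 -> clock=12.
Op 2: insert c.com -> 10.0.0.1 (expiry=12+3=15). clock=12
Op 3: insert c.com -> 10.0.0.2 (expiry=12+2=14). clock=12
Op 4: insert c.com -> 10.0.0.1 (expiry=12+1=13). clock=12
Op 5: insert c.com -> 10.0.0.2 (expiry=12+1=13). clock=12
Op 6: tick 14 -> clock=26. purged={c.com}
Op 7: tick 11 -> clock=37.
Op 8: insert c.com -> 10.0.0.1 (expiry=37+4=41). clock=37
Op 9: tick 1 -> clock=38.
lookup c.com: present, ip=10.0.0.1 expiry=41 > clock=38

Answer: 10.0.0.1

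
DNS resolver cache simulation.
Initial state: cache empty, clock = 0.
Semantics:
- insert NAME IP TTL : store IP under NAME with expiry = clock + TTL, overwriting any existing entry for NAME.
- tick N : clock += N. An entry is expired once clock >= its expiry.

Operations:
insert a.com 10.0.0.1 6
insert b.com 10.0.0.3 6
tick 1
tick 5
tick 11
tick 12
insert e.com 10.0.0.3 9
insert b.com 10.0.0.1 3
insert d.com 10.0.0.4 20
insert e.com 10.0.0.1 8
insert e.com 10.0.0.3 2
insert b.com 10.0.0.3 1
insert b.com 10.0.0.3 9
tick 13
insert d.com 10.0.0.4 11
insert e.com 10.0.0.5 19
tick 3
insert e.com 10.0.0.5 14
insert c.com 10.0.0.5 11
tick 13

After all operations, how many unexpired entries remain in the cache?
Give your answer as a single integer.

Answer: 1

Derivation:
Op 1: insert a.com -> 10.0.0.1 (expiry=0+6=6). clock=0
Op 2: insert b.com -> 10.0.0.3 (expiry=0+6=6). clock=0
Op 3: tick 1 -> clock=1.
Op 4: tick 5 -> clock=6. purged={a.com,b.com}
Op 5: tick 11 -> clock=17.
Op 6: tick 12 -> clock=29.
Op 7: insert e.com -> 10.0.0.3 (expiry=29+9=38). clock=29
Op 8: insert b.com -> 10.0.0.1 (expiry=29+3=32). clock=29
Op 9: insert d.com -> 10.0.0.4 (expiry=29+20=49). clock=29
Op 10: insert e.com -> 10.0.0.1 (expiry=29+8=37). clock=29
Op 11: insert e.com -> 10.0.0.3 (expiry=29+2=31). clock=29
Op 12: insert b.com -> 10.0.0.3 (expiry=29+1=30). clock=29
Op 13: insert b.com -> 10.0.0.3 (expiry=29+9=38). clock=29
Op 14: tick 13 -> clock=42. purged={b.com,e.com}
Op 15: insert d.com -> 10.0.0.4 (expiry=42+11=53). clock=42
Op 16: insert e.com -> 10.0.0.5 (expiry=42+19=61). clock=42
Op 17: tick 3 -> clock=45.
Op 18: insert e.com -> 10.0.0.5 (expiry=45+14=59). clock=45
Op 19: insert c.com -> 10.0.0.5 (expiry=45+11=56). clock=45
Op 20: tick 13 -> clock=58. purged={c.com,d.com}
Final cache (unexpired): {e.com} -> size=1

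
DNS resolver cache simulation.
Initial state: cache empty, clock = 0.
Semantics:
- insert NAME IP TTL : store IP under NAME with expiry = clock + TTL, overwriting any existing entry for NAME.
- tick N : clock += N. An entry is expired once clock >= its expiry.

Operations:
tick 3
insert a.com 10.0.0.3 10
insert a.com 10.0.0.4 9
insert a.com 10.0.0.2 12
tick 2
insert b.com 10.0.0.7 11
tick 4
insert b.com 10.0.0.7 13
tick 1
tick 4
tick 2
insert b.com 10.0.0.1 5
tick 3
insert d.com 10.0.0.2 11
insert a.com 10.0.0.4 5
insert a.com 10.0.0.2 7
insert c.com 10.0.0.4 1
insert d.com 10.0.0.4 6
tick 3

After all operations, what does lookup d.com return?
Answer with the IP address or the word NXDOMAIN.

Op 1: tick 3 -> clock=3.
Op 2: insert a.com -> 10.0.0.3 (expiry=3+10=13). clock=3
Op 3: insert a.com -> 10.0.0.4 (expiry=3+9=12). clock=3
Op 4: insert a.com -> 10.0.0.2 (expiry=3+12=15). clock=3
Op 5: tick 2 -> clock=5.
Op 6: insert b.com -> 10.0.0.7 (expiry=5+11=16). clock=5
Op 7: tick 4 -> clock=9.
Op 8: insert b.com -> 10.0.0.7 (expiry=9+13=22). clock=9
Op 9: tick 1 -> clock=10.
Op 10: tick 4 -> clock=14.
Op 11: tick 2 -> clock=16. purged={a.com}
Op 12: insert b.com -> 10.0.0.1 (expiry=16+5=21). clock=16
Op 13: tick 3 -> clock=19.
Op 14: insert d.com -> 10.0.0.2 (expiry=19+11=30). clock=19
Op 15: insert a.com -> 10.0.0.4 (expiry=19+5=24). clock=19
Op 16: insert a.com -> 10.0.0.2 (expiry=19+7=26). clock=19
Op 17: insert c.com -> 10.0.0.4 (expiry=19+1=20). clock=19
Op 18: insert d.com -> 10.0.0.4 (expiry=19+6=25). clock=19
Op 19: tick 3 -> clock=22. purged={b.com,c.com}
lookup d.com: present, ip=10.0.0.4 expiry=25 > clock=22

Answer: 10.0.0.4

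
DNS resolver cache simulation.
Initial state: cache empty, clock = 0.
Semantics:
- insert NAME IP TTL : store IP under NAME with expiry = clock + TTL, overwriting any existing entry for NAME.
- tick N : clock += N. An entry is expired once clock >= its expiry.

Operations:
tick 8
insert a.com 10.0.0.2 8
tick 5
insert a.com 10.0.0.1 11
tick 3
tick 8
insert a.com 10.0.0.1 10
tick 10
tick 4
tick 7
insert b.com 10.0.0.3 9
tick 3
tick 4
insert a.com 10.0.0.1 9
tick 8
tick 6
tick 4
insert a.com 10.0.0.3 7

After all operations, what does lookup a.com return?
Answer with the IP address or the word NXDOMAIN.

Op 1: tick 8 -> clock=8.
Op 2: insert a.com -> 10.0.0.2 (expiry=8+8=16). clock=8
Op 3: tick 5 -> clock=13.
Op 4: insert a.com -> 10.0.0.1 (expiry=13+11=24). clock=13
Op 5: tick 3 -> clock=16.
Op 6: tick 8 -> clock=24. purged={a.com}
Op 7: insert a.com -> 10.0.0.1 (expiry=24+10=34). clock=24
Op 8: tick 10 -> clock=34. purged={a.com}
Op 9: tick 4 -> clock=38.
Op 10: tick 7 -> clock=45.
Op 11: insert b.com -> 10.0.0.3 (expiry=45+9=54). clock=45
Op 12: tick 3 -> clock=48.
Op 13: tick 4 -> clock=52.
Op 14: insert a.com -> 10.0.0.1 (expiry=52+9=61). clock=52
Op 15: tick 8 -> clock=60. purged={b.com}
Op 16: tick 6 -> clock=66. purged={a.com}
Op 17: tick 4 -> clock=70.
Op 18: insert a.com -> 10.0.0.3 (expiry=70+7=77). clock=70
lookup a.com: present, ip=10.0.0.3 expiry=77 > clock=70

Answer: 10.0.0.3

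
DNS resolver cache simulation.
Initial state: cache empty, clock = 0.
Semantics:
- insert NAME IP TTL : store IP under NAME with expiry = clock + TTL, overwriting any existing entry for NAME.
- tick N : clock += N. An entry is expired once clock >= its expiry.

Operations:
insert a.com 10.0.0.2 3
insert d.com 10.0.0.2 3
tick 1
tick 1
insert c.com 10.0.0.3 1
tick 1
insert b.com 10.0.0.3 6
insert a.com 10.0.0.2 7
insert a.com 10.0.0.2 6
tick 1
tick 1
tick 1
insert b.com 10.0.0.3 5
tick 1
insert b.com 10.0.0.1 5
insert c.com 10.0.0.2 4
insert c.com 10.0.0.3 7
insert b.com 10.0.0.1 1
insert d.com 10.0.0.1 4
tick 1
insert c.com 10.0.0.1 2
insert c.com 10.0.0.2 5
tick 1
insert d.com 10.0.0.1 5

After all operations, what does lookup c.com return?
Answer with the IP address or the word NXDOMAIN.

Op 1: insert a.com -> 10.0.0.2 (expiry=0+3=3). clock=0
Op 2: insert d.com -> 10.0.0.2 (expiry=0+3=3). clock=0
Op 3: tick 1 -> clock=1.
Op 4: tick 1 -> clock=2.
Op 5: insert c.com -> 10.0.0.3 (expiry=2+1=3). clock=2
Op 6: tick 1 -> clock=3. purged={a.com,c.com,d.com}
Op 7: insert b.com -> 10.0.0.3 (expiry=3+6=9). clock=3
Op 8: insert a.com -> 10.0.0.2 (expiry=3+7=10). clock=3
Op 9: insert a.com -> 10.0.0.2 (expiry=3+6=9). clock=3
Op 10: tick 1 -> clock=4.
Op 11: tick 1 -> clock=5.
Op 12: tick 1 -> clock=6.
Op 13: insert b.com -> 10.0.0.3 (expiry=6+5=11). clock=6
Op 14: tick 1 -> clock=7.
Op 15: insert b.com -> 10.0.0.1 (expiry=7+5=12). clock=7
Op 16: insert c.com -> 10.0.0.2 (expiry=7+4=11). clock=7
Op 17: insert c.com -> 10.0.0.3 (expiry=7+7=14). clock=7
Op 18: insert b.com -> 10.0.0.1 (expiry=7+1=8). clock=7
Op 19: insert d.com -> 10.0.0.1 (expiry=7+4=11). clock=7
Op 20: tick 1 -> clock=8. purged={b.com}
Op 21: insert c.com -> 10.0.0.1 (expiry=8+2=10). clock=8
Op 22: insert c.com -> 10.0.0.2 (expiry=8+5=13). clock=8
Op 23: tick 1 -> clock=9. purged={a.com}
Op 24: insert d.com -> 10.0.0.1 (expiry=9+5=14). clock=9
lookup c.com: present, ip=10.0.0.2 expiry=13 > clock=9

Answer: 10.0.0.2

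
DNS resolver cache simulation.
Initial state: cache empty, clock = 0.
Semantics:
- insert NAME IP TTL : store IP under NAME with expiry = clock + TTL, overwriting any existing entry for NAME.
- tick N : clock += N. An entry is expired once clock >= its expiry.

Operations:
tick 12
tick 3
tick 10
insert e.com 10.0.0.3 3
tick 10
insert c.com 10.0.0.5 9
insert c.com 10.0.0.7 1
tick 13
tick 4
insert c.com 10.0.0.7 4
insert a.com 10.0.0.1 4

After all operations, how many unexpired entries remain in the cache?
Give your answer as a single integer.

Op 1: tick 12 -> clock=12.
Op 2: tick 3 -> clock=15.
Op 3: tick 10 -> clock=25.
Op 4: insert e.com -> 10.0.0.3 (expiry=25+3=28). clock=25
Op 5: tick 10 -> clock=35. purged={e.com}
Op 6: insert c.com -> 10.0.0.5 (expiry=35+9=44). clock=35
Op 7: insert c.com -> 10.0.0.7 (expiry=35+1=36). clock=35
Op 8: tick 13 -> clock=48. purged={c.com}
Op 9: tick 4 -> clock=52.
Op 10: insert c.com -> 10.0.0.7 (expiry=52+4=56). clock=52
Op 11: insert a.com -> 10.0.0.1 (expiry=52+4=56). clock=52
Final cache (unexpired): {a.com,c.com} -> size=2

Answer: 2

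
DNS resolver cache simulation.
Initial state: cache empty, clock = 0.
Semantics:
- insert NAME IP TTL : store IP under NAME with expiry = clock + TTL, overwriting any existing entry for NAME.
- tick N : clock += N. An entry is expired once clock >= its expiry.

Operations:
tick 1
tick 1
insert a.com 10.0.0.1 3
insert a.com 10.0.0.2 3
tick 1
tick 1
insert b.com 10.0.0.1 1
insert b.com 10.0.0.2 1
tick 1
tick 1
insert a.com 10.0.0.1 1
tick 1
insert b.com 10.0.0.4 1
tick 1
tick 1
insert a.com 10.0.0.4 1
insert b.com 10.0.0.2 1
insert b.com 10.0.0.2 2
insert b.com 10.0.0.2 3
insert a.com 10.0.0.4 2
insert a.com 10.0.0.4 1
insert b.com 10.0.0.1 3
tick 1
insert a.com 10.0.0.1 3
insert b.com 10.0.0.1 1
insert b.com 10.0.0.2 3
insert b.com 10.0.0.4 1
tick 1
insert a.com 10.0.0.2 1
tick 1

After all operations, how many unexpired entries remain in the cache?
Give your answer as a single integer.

Op 1: tick 1 -> clock=1.
Op 2: tick 1 -> clock=2.
Op 3: insert a.com -> 10.0.0.1 (expiry=2+3=5). clock=2
Op 4: insert a.com -> 10.0.0.2 (expiry=2+3=5). clock=2
Op 5: tick 1 -> clock=3.
Op 6: tick 1 -> clock=4.
Op 7: insert b.com -> 10.0.0.1 (expiry=4+1=5). clock=4
Op 8: insert b.com -> 10.0.0.2 (expiry=4+1=5). clock=4
Op 9: tick 1 -> clock=5. purged={a.com,b.com}
Op 10: tick 1 -> clock=6.
Op 11: insert a.com -> 10.0.0.1 (expiry=6+1=7). clock=6
Op 12: tick 1 -> clock=7. purged={a.com}
Op 13: insert b.com -> 10.0.0.4 (expiry=7+1=8). clock=7
Op 14: tick 1 -> clock=8. purged={b.com}
Op 15: tick 1 -> clock=9.
Op 16: insert a.com -> 10.0.0.4 (expiry=9+1=10). clock=9
Op 17: insert b.com -> 10.0.0.2 (expiry=9+1=10). clock=9
Op 18: insert b.com -> 10.0.0.2 (expiry=9+2=11). clock=9
Op 19: insert b.com -> 10.0.0.2 (expiry=9+3=12). clock=9
Op 20: insert a.com -> 10.0.0.4 (expiry=9+2=11). clock=9
Op 21: insert a.com -> 10.0.0.4 (expiry=9+1=10). clock=9
Op 22: insert b.com -> 10.0.0.1 (expiry=9+3=12). clock=9
Op 23: tick 1 -> clock=10. purged={a.com}
Op 24: insert a.com -> 10.0.0.1 (expiry=10+3=13). clock=10
Op 25: insert b.com -> 10.0.0.1 (expiry=10+1=11). clock=10
Op 26: insert b.com -> 10.0.0.2 (expiry=10+3=13). clock=10
Op 27: insert b.com -> 10.0.0.4 (expiry=10+1=11). clock=10
Op 28: tick 1 -> clock=11. purged={b.com}
Op 29: insert a.com -> 10.0.0.2 (expiry=11+1=12). clock=11
Op 30: tick 1 -> clock=12. purged={a.com}
Final cache (unexpired): {} -> size=0

Answer: 0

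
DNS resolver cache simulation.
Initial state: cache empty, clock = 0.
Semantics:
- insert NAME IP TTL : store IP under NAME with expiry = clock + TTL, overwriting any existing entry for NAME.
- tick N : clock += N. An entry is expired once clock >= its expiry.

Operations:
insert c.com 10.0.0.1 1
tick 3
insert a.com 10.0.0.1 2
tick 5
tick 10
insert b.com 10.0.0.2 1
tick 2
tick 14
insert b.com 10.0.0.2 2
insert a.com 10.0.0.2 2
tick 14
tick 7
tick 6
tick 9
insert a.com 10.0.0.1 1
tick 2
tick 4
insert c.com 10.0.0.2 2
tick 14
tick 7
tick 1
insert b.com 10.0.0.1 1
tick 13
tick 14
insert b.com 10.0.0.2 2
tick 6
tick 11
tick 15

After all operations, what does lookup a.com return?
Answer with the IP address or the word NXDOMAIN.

Op 1: insert c.com -> 10.0.0.1 (expiry=0+1=1). clock=0
Op 2: tick 3 -> clock=3. purged={c.com}
Op 3: insert a.com -> 10.0.0.1 (expiry=3+2=5). clock=3
Op 4: tick 5 -> clock=8. purged={a.com}
Op 5: tick 10 -> clock=18.
Op 6: insert b.com -> 10.0.0.2 (expiry=18+1=19). clock=18
Op 7: tick 2 -> clock=20. purged={b.com}
Op 8: tick 14 -> clock=34.
Op 9: insert b.com -> 10.0.0.2 (expiry=34+2=36). clock=34
Op 10: insert a.com -> 10.0.0.2 (expiry=34+2=36). clock=34
Op 11: tick 14 -> clock=48. purged={a.com,b.com}
Op 12: tick 7 -> clock=55.
Op 13: tick 6 -> clock=61.
Op 14: tick 9 -> clock=70.
Op 15: insert a.com -> 10.0.0.1 (expiry=70+1=71). clock=70
Op 16: tick 2 -> clock=72. purged={a.com}
Op 17: tick 4 -> clock=76.
Op 18: insert c.com -> 10.0.0.2 (expiry=76+2=78). clock=76
Op 19: tick 14 -> clock=90. purged={c.com}
Op 20: tick 7 -> clock=97.
Op 21: tick 1 -> clock=98.
Op 22: insert b.com -> 10.0.0.1 (expiry=98+1=99). clock=98
Op 23: tick 13 -> clock=111. purged={b.com}
Op 24: tick 14 -> clock=125.
Op 25: insert b.com -> 10.0.0.2 (expiry=125+2=127). clock=125
Op 26: tick 6 -> clock=131. purged={b.com}
Op 27: tick 11 -> clock=142.
Op 28: tick 15 -> clock=157.
lookup a.com: not in cache (expired or never inserted)

Answer: NXDOMAIN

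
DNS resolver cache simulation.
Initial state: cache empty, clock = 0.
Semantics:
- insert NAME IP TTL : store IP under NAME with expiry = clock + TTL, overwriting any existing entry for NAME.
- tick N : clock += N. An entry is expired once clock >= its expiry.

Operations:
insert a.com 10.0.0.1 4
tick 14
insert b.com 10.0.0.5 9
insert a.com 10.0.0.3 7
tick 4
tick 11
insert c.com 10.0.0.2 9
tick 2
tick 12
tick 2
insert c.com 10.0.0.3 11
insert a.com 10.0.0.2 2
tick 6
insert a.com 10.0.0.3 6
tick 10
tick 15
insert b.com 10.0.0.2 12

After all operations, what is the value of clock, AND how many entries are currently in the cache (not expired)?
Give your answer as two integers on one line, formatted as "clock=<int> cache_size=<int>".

Answer: clock=76 cache_size=1

Derivation:
Op 1: insert a.com -> 10.0.0.1 (expiry=0+4=4). clock=0
Op 2: tick 14 -> clock=14. purged={a.com}
Op 3: insert b.com -> 10.0.0.5 (expiry=14+9=23). clock=14
Op 4: insert a.com -> 10.0.0.3 (expiry=14+7=21). clock=14
Op 5: tick 4 -> clock=18.
Op 6: tick 11 -> clock=29. purged={a.com,b.com}
Op 7: insert c.com -> 10.0.0.2 (expiry=29+9=38). clock=29
Op 8: tick 2 -> clock=31.
Op 9: tick 12 -> clock=43. purged={c.com}
Op 10: tick 2 -> clock=45.
Op 11: insert c.com -> 10.0.0.3 (expiry=45+11=56). clock=45
Op 12: insert a.com -> 10.0.0.2 (expiry=45+2=47). clock=45
Op 13: tick 6 -> clock=51. purged={a.com}
Op 14: insert a.com -> 10.0.0.3 (expiry=51+6=57). clock=51
Op 15: tick 10 -> clock=61. purged={a.com,c.com}
Op 16: tick 15 -> clock=76.
Op 17: insert b.com -> 10.0.0.2 (expiry=76+12=88). clock=76
Final clock = 76
Final cache (unexpired): {b.com} -> size=1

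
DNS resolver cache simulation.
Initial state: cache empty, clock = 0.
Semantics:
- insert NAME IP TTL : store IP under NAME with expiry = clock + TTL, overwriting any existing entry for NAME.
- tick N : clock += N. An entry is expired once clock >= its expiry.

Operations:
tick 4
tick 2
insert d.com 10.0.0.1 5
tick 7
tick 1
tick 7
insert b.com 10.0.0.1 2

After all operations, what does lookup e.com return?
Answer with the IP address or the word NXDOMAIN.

Answer: NXDOMAIN

Derivation:
Op 1: tick 4 -> clock=4.
Op 2: tick 2 -> clock=6.
Op 3: insert d.com -> 10.0.0.1 (expiry=6+5=11). clock=6
Op 4: tick 7 -> clock=13. purged={d.com}
Op 5: tick 1 -> clock=14.
Op 6: tick 7 -> clock=21.
Op 7: insert b.com -> 10.0.0.1 (expiry=21+2=23). clock=21
lookup e.com: not in cache (expired or never inserted)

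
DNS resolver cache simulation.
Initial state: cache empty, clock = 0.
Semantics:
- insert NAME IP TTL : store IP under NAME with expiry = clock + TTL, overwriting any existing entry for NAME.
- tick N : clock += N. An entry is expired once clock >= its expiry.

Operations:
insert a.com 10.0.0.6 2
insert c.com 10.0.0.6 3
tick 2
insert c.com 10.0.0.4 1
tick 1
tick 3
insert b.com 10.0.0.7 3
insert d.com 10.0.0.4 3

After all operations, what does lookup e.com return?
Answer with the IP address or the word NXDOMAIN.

Op 1: insert a.com -> 10.0.0.6 (expiry=0+2=2). clock=0
Op 2: insert c.com -> 10.0.0.6 (expiry=0+3=3). clock=0
Op 3: tick 2 -> clock=2. purged={a.com}
Op 4: insert c.com -> 10.0.0.4 (expiry=2+1=3). clock=2
Op 5: tick 1 -> clock=3. purged={c.com}
Op 6: tick 3 -> clock=6.
Op 7: insert b.com -> 10.0.0.7 (expiry=6+3=9). clock=6
Op 8: insert d.com -> 10.0.0.4 (expiry=6+3=9). clock=6
lookup e.com: not in cache (expired or never inserted)

Answer: NXDOMAIN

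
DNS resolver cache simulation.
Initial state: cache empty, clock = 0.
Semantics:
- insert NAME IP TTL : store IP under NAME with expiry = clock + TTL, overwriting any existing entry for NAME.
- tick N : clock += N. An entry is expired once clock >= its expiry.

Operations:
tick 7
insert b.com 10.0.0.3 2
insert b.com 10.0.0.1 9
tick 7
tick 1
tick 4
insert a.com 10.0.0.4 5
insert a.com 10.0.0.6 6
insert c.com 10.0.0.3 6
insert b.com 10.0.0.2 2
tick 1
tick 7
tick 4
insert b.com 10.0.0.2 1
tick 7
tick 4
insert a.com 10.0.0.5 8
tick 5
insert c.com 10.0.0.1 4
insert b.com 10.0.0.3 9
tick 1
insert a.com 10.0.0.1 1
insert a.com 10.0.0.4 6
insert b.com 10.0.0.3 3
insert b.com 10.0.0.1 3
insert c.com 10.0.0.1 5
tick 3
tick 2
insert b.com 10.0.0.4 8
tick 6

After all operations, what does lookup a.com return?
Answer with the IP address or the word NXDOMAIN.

Answer: NXDOMAIN

Derivation:
Op 1: tick 7 -> clock=7.
Op 2: insert b.com -> 10.0.0.3 (expiry=7+2=9). clock=7
Op 3: insert b.com -> 10.0.0.1 (expiry=7+9=16). clock=7
Op 4: tick 7 -> clock=14.
Op 5: tick 1 -> clock=15.
Op 6: tick 4 -> clock=19. purged={b.com}
Op 7: insert a.com -> 10.0.0.4 (expiry=19+5=24). clock=19
Op 8: insert a.com -> 10.0.0.6 (expiry=19+6=25). clock=19
Op 9: insert c.com -> 10.0.0.3 (expiry=19+6=25). clock=19
Op 10: insert b.com -> 10.0.0.2 (expiry=19+2=21). clock=19
Op 11: tick 1 -> clock=20.
Op 12: tick 7 -> clock=27. purged={a.com,b.com,c.com}
Op 13: tick 4 -> clock=31.
Op 14: insert b.com -> 10.0.0.2 (expiry=31+1=32). clock=31
Op 15: tick 7 -> clock=38. purged={b.com}
Op 16: tick 4 -> clock=42.
Op 17: insert a.com -> 10.0.0.5 (expiry=42+8=50). clock=42
Op 18: tick 5 -> clock=47.
Op 19: insert c.com -> 10.0.0.1 (expiry=47+4=51). clock=47
Op 20: insert b.com -> 10.0.0.3 (expiry=47+9=56). clock=47
Op 21: tick 1 -> clock=48.
Op 22: insert a.com -> 10.0.0.1 (expiry=48+1=49). clock=48
Op 23: insert a.com -> 10.0.0.4 (expiry=48+6=54). clock=48
Op 24: insert b.com -> 10.0.0.3 (expiry=48+3=51). clock=48
Op 25: insert b.com -> 10.0.0.1 (expiry=48+3=51). clock=48
Op 26: insert c.com -> 10.0.0.1 (expiry=48+5=53). clock=48
Op 27: tick 3 -> clock=51. purged={b.com}
Op 28: tick 2 -> clock=53. purged={c.com}
Op 29: insert b.com -> 10.0.0.4 (expiry=53+8=61). clock=53
Op 30: tick 6 -> clock=59. purged={a.com}
lookup a.com: not in cache (expired or never inserted)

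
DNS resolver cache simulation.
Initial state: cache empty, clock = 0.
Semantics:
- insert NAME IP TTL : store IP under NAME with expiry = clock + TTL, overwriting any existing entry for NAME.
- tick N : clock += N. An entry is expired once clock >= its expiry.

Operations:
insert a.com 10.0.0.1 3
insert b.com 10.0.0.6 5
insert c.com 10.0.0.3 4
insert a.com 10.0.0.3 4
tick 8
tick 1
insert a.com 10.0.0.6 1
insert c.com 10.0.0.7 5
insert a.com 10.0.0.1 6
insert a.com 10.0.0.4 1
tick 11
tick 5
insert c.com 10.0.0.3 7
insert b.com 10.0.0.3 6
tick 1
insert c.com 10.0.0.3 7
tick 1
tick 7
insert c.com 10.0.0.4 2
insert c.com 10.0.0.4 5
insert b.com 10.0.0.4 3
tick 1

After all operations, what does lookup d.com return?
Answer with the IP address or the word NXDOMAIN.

Op 1: insert a.com -> 10.0.0.1 (expiry=0+3=3). clock=0
Op 2: insert b.com -> 10.0.0.6 (expiry=0+5=5). clock=0
Op 3: insert c.com -> 10.0.0.3 (expiry=0+4=4). clock=0
Op 4: insert a.com -> 10.0.0.3 (expiry=0+4=4). clock=0
Op 5: tick 8 -> clock=8. purged={a.com,b.com,c.com}
Op 6: tick 1 -> clock=9.
Op 7: insert a.com -> 10.0.0.6 (expiry=9+1=10). clock=9
Op 8: insert c.com -> 10.0.0.7 (expiry=9+5=14). clock=9
Op 9: insert a.com -> 10.0.0.1 (expiry=9+6=15). clock=9
Op 10: insert a.com -> 10.0.0.4 (expiry=9+1=10). clock=9
Op 11: tick 11 -> clock=20. purged={a.com,c.com}
Op 12: tick 5 -> clock=25.
Op 13: insert c.com -> 10.0.0.3 (expiry=25+7=32). clock=25
Op 14: insert b.com -> 10.0.0.3 (expiry=25+6=31). clock=25
Op 15: tick 1 -> clock=26.
Op 16: insert c.com -> 10.0.0.3 (expiry=26+7=33). clock=26
Op 17: tick 1 -> clock=27.
Op 18: tick 7 -> clock=34. purged={b.com,c.com}
Op 19: insert c.com -> 10.0.0.4 (expiry=34+2=36). clock=34
Op 20: insert c.com -> 10.0.0.4 (expiry=34+5=39). clock=34
Op 21: insert b.com -> 10.0.0.4 (expiry=34+3=37). clock=34
Op 22: tick 1 -> clock=35.
lookup d.com: not in cache (expired or never inserted)

Answer: NXDOMAIN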